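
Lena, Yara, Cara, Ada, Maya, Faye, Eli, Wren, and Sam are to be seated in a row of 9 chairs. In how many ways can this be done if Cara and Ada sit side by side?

Treat {Cara, Ada} as a single unit. There are 8 units to order, and the pair itself can be ordered 2 ways.
So the count is 2·(8)! = 80640.

80640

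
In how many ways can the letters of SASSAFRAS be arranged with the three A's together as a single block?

210

Treat the 3 copies of A as a single block. The multiset to arrange is then {AAA, F, R, S, S, S, S}, 7 items in all.
That gives (7)!/(4!) = 210 arrangements.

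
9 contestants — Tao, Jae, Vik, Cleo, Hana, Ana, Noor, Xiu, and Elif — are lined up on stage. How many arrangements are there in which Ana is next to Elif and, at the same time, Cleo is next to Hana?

Treat {Ana,Elif} as one block (2 orders) and {Cleo,Hana} as another (2 orders).
That leaves 7 units to arrange: 2 × 2 × 7! = 4 × 5040 = 20160.

20160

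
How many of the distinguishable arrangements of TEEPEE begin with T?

Fix T in the first position and arrange the remaining 5 letters.
Those 5 letters have E appearing 4 times, giving (5)!/(4!) = 5.

5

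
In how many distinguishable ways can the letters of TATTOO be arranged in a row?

60

Letter multiplicities in TATTOO: A×1, O×2, T×3.
Dividing 6! = 720 by 3!·2! = 12 for the repeated letters gives 60.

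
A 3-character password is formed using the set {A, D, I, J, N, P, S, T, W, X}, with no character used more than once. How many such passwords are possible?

720

With no repetition, fill the 3 characters in order: 10 choices, then 9, down to 8.
10 × 9 × 8 = 720.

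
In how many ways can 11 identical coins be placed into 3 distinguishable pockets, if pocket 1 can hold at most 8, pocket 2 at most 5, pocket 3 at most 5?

Ignoring the caps, the number of non-negative solutions to x_1+…+x_3 = 11 is C(13,2) = 78.
Subtract solutions that violate a single cap (substitute x_i' = x_i − (cap_i+1)): x_1 ≥ 9 gives C(4,2) = 6; x_2 ≥ 6 gives C(7,2) = 21; x_3 ≥ 6 gives C(7,2) = 21. Together 48.
No two caps can be exceeded simultaneously, so the pair terms are all 0.
By inclusion–exclusion the count is 78 − 48 + 0 = 30.

30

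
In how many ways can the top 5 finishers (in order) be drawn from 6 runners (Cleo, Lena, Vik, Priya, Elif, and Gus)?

720

This is an ordered selection of 5 from 6: P(6,5).
That gives 6 × 5 × 4 × 3 × 2 = 720.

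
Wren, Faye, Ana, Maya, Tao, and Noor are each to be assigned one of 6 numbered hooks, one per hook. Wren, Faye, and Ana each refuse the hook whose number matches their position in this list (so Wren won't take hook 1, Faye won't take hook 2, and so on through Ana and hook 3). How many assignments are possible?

426

Let Aᵢ (for i ∈ {1, 2, 3}) be the placements that put person i in their forbidden hook. Any j of these fix j positions, leaving (6−j)! ways to fill the rest, and there are C(3,j) ways to pick which j.
By inclusion–exclusion, the number of valid placements is Σ_{j=0}^{3} (−1)^j C(3,j)·(6−j)!.
Computing: 720 − 360 + 72 − 6 = 426.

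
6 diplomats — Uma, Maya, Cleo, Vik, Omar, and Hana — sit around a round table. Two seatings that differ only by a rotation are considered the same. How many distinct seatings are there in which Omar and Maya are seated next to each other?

48

Treat {Omar, Maya} as one unit (2 internal orders) and seat the resulting 5 units around the table: (4)! circular arrangements.
So 2 × (4)! = 2 × 24 = 48.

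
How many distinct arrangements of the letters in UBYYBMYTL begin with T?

Fix T in the first position and arrange the remaining 8 letters.
Those 8 letters have B appearing twice and Y appearing 3 times, giving (8)!/(3!·2!) = 3360.

3360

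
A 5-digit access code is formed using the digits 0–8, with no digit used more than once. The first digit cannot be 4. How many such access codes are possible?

13440

The first digit has 9−1 = 8 choices (anything except 4).
The remaining 4 digits are filled from the other 8 symbols without repetition: 8 × 7 × 6 × 5 = 1680.
Total: 8 × 1680 = 13440.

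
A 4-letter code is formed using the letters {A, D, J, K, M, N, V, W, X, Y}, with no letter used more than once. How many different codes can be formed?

5040

This is a permutation of 4 out of 10: P(10,4) = 10!/6!.
That product is 10 × 9 × 8 × 7 = 5040.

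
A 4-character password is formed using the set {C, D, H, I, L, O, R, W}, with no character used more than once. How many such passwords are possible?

This is a permutation of 4 out of 8: P(8,4) = 8!/4!.
8 × 7 × 6 × 5 = 1680.

1680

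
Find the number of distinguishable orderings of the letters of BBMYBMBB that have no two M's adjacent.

126

There are 8!/(5!·2!) = 168 arrangements of BBMYBMBB in total.
If the two M's are adjacent, glue them into one block, leaving 7 items to arrange: (7)!/(5!) = 42 ways.
Hence 168 − 42 = 126.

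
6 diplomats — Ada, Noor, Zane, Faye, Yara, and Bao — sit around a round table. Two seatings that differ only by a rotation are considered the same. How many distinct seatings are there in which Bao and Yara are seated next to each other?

48

Glue Bao and Yara into a block (2 internal orders). Seating 5 units around a circle gives (4)! arrangements.
So 2 × (4)! = 2 × 24 = 48.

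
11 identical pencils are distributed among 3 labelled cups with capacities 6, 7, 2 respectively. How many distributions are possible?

12

By stars and bars, unrestricted non-negative solutions to x_1+…+x_3 = 11 number C(11+2,2) = 78.
Subtract solutions that violate a single cap (substitute x_i' = x_i − (cap_i+1)): x_1 ≥ 7 gives C(6,2) = 15; x_2 ≥ 8 gives C(5,2) = 10; x_3 ≥ 3 gives C(10,2) = 45. Together 70.
Add back pairs where two caps are both exceeded: 0 + 3 + 1 = 4.
By inclusion–exclusion the count is 78 − 70 + 4 = 12.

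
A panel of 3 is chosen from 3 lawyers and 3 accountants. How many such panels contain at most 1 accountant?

10

Split by how many accountants are chosen (0 through 1).
Sum: C(3,0)·C(3,3) + C(3,1)·C(3,2) = 1 + 9 = 10.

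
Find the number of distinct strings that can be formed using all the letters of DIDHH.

DIDHH has 5 letters with D appearing twice and H appearing twice.
So there are 5! / (2!·2!) = 30 distinguishable arrangements.

30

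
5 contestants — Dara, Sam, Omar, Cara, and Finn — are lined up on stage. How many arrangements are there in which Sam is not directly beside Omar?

72

There are 5! = 120 arrangements in all. If Sam and Omar are adjacent, merging them into one block gives 2·(4)! = 48 arrangements.
Complementary counting: 120 − 48 = 72.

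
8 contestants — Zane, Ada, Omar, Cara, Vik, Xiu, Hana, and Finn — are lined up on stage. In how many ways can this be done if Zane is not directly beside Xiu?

Of the 8! = 40320 arrangements, those with Zane and Xiu adjacent number 2 × 7! = 10080 (treat the pair as a block with 2 internal orders).
Complementary counting: 40320 − 10080 = 30240.

30240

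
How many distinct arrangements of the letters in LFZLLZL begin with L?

Fix L in the first position and arrange the remaining 6 letters.
Those 6 letters have L appearing 3 times and Z appearing twice, giving (6)!/(3!·2!) = 60.

60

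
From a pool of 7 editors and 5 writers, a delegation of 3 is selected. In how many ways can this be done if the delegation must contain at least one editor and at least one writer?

With no constraint there are C(12,3) = 220 possible selections.
Selections missing a whole group: no editors → C(5,3) = 10; no writers → C(7,3) = 35.
Both groups omitted at once is impossible, so 220 − 45 = 175.

175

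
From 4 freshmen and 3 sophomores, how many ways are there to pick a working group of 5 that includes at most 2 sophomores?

15

Split by how many sophomores are chosen (0 through 2).
Sum: C(3,0)·C(4,5) + C(3,1)·C(4,4) + C(3,2)·C(4,3) = 0 + 3 + 12 = 15.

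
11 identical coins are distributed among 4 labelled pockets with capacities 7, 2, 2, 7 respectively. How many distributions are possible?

By stars and bars, unrestricted non-negative solutions to x_1+…+x_4 = 11 number C(11+3,3) = 364.
Subtract solutions that violate a single cap (substitute x_i' = x_i − (cap_i+1)): x_1 ≥ 8 gives C(6,3) = 20; x_2 ≥ 3 gives C(11,3) = 165; x_3 ≥ 3 gives C(11,3) = 165; x_4 ≥ 8 gives C(6,3) = 20. Together 370.
Add back pairs where two caps are both exceeded: 1 + 1 + 0 + 56 + 1 + 1 = 60.
By inclusion–exclusion the count is 364 − 370 + 60 = 54.

54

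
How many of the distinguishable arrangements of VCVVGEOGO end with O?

With the last slot taken by O, it remains to arrange the other 8 letters (VCVVGEGO).
Those 8 letters have G appearing twice and V appearing 3 times, giving (8)!/(3!·2!) = 3360.

3360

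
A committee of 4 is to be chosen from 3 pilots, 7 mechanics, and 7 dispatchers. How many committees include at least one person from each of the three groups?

With no constraint there are C(17,4) = 2380 possible selections.
Subtract selections that omit an entire group: no pilots → C(14,4) = 1001; no mechanics → C(10,4) = 210; no dispatchers → C(10,4) = 210.
Add back selections omitting two groups (i.e. drawn from a single group): C(3,4) + C(7,4) + C(7,4) = 70.
By inclusion–exclusion: 2380 − 1421 + 70 = 1029.

1029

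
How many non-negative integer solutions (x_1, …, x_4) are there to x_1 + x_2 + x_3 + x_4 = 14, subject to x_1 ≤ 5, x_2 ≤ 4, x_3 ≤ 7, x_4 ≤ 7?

By stars and bars, unrestricted non-negative solutions to x_1+…+x_4 = 14 number C(14+3,3) = 680.
Subtract solutions that violate a single cap (substitute x_i' = x_i − (cap_i+1)): x_1 ≥ 6 gives C(11,3) = 165; x_2 ≥ 5 gives C(12,3) = 220; x_3 ≥ 8 gives C(9,3) = 84; x_4 ≥ 8 gives C(9,3) = 84. Together 553.
Add back pairs where two caps are both exceeded: 20 + 1 + 1 + 4 + 4 + 0 = 30.
By inclusion–exclusion the count is 680 − 553 + 30 = 157.

157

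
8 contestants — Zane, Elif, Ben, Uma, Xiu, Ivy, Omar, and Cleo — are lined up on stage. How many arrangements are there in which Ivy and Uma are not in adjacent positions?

There are 8! = 40320 arrangements in all. If Ivy and Uma are adjacent, merging them into one block gives 2·(7)! = 10080 arrangements.
So 40320 − 10080 = 30240 arrangements keep them apart.

30240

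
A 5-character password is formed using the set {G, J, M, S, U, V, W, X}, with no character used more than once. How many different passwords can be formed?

This is a permutation of 5 out of 8: P(8,5) = 8!/3!.
8 × 7 × 6 × 5 × 4 = 6720.

6720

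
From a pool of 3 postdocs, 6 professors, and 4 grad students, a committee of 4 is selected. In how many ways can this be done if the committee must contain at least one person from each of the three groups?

Total 4-person selections from all 13: C(13,4) = 715.
Subtract selections that omit an entire group: no postdocs → C(10,4) = 210; no professors → C(7,4) = 35; no grad students → C(9,4) = 126.
Add back selections omitting two groups (i.e. drawn from a single group): C(3,4) + C(6,4) + C(4,4) = 16.
By inclusion–exclusion: 715 − 371 + 16 = 360.

360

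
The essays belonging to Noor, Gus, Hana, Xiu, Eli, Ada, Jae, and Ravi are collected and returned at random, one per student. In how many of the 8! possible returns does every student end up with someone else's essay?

Let Aᵢ be the assignments in which student i gets their own essay. We want the size of the complement of A₁∪…∪A_8.
By inclusion–exclusion this is Σ_{j=0}^{8} (−1)^j C(8,j)·(8−j)!.
Computing: 40320 − 40320 + 20160 − 6720 + 1680 − 336 + 56 − 8 + 1 = 14833.

14833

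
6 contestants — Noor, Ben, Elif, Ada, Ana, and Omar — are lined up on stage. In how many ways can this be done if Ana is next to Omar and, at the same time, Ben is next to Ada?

Treat {Ana,Omar} as one block (2 orders) and {Ben,Ada} as another (2 orders).
That leaves 4 units to arrange: 2 × 2 × 4! = 4 × 24 = 96.

96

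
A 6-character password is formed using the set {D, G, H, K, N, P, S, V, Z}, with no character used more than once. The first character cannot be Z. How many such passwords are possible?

The first character has 9−1 = 8 choices (anything except Z).
The remaining 5 characters are filled from the other 8 symbols without repetition: 8 × 7 × 6 × 5 × 4 = 6720.
Total: 8 × 6720 = 53760.

53760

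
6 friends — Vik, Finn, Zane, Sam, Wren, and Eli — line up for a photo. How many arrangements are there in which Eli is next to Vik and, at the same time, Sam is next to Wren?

96

Treat {Eli,Vik} as one block (2 orders) and {Sam,Wren} as another (2 orders).
That leaves 4 units to arrange: 2 × 2 × 4! = 4 × 24 = 96.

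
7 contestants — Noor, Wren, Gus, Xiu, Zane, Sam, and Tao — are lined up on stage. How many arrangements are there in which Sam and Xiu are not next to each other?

There are 7! = 5040 arrangements in all. If Sam and Xiu are adjacent, merging them into one block gives 2·(6)! = 1440 arrangements.
So 5040 − 1440 = 3600 arrangements keep them apart.

3600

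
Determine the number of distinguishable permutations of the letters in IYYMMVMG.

3360

IYYMMVMG has 8 letters with M appearing 3 times and Y appearing twice.
So there are 8! / (3!·2!) = 3360 distinguishable arrangements.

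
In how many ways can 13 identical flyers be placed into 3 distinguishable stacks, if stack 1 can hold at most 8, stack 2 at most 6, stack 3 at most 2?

9

Without the upper bounds there are C(15,2) = 105 ways to split 13 among 3 stacks.
Subtract solutions that violate a single cap (substitute x_i' = x_i − (cap_i+1)): x_1 ≥ 9 gives C(6,2) = 15; x_2 ≥ 7 gives C(8,2) = 28; x_3 ≥ 3 gives C(12,2) = 66. Together 109.
Add back pairs where two caps are both exceeded: 0 + 3 + 10 = 13.
By inclusion–exclusion the count is 105 − 109 + 13 = 9.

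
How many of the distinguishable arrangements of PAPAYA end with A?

Fix A in the last position and arrange the remaining 5 letters.
Those 5 letters have A appearing twice and P appearing twice, giving (5)!/(2!·2!) = 30.

30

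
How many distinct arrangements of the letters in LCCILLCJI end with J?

560

Fix J in the last position and arrange the remaining 8 letters.
Those 8 letters have C appearing 3 times, I appearing twice, and L appearing 3 times, giving (8)!/(3!·3!·2!) = 560.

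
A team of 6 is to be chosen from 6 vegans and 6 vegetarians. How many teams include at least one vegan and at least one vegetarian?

922

Unrestricted: C(12,6) = 924 ways to pick any 6 of the 12.
Subtract selections that omit an entire group: no vegans → C(6,6) = 1; no vegetarians → C(6,6) = 1.
Both groups omitted at once is impossible, so 924 − 2 = 922.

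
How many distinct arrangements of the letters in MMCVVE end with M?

Fix M in the last position and arrange the remaining 5 letters.
Those 5 letters have V appearing twice, giving (5)!/(2!) = 60.

60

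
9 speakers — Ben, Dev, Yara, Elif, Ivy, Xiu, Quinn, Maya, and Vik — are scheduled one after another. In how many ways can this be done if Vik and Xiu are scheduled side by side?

Treat {Vik, Xiu} as a single unit. There are 8 units to order, and the pair itself can be ordered 2 ways.
So the count is 2·(8)! = 80640.

80640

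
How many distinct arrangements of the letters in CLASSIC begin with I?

With the first slot taken by I, it remains to arrange the other 6 letters (CLASSC).
Those 6 letters have C appearing twice and S appearing twice, giving (6)!/(2!·2!) = 180.

180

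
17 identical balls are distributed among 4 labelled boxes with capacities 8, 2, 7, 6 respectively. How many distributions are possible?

By stars and bars, unrestricted non-negative solutions to x_1+…+x_4 = 17 number C(17+3,3) = 1140.
Subtract solutions that violate a single cap (substitute x_i' = x_i − (cap_i+1)): x_1 ≥ 9 gives C(11,3) = 165; x_2 ≥ 3 gives C(17,3) = 680; x_3 ≥ 8 gives C(12,3) = 220; x_4 ≥ 7 gives C(13,3) = 286. Together 1351.
Add back pairs where two caps are both exceeded: 56 + 1 + 4 + 84 + 120 + 10 = 275.
By inclusion–exclusion the count is 1140 − 1351 + 275 = 64.

64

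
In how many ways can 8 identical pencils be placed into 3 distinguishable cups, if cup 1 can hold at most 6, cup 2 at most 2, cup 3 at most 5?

Without the upper bounds there are C(10,2) = 45 ways to split 8 among 3 cups.
Subtract solutions that violate a single cap (substitute x_i' = x_i − (cap_i+1)): x_1 ≥ 7 gives C(3,2) = 3; x_2 ≥ 3 gives C(7,2) = 21; x_3 ≥ 6 gives C(4,2) = 6. Together 30.
No two caps can be exceeded simultaneously, so the pair terms are all 0.
By inclusion–exclusion the count is 45 − 30 + 0 = 15.

15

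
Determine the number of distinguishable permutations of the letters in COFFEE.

COFFEE has 6 letters with E appearing twice and F appearing twice.
Dividing 6! = 720 by 2!·2! = 4 for the repeated letters gives 180.

180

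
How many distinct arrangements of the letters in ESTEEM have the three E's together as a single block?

24

Treat the 3 copies of E as a single block. The multiset to arrange is then {EEE, M, S, T}, 4 items in all.
All 4 items are distinct, so there are (4)! = 24 arrangements.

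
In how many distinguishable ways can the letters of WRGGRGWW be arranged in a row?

560

The 8 letters of WRGGRGWW have repeats: G appearing 3 times, R appearing twice, and W appearing 3 times.
The number of distinct arrangements is 8!/(3!·3!·2!) = 40320/72 = 560.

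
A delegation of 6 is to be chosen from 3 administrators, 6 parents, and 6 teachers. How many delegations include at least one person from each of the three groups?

With no constraint there are C(15,6) = 5005 possible selections.
Subtract selections that omit an entire group: no administrators → C(12,6) = 924; no parents → C(9,6) = 84; no teachers → C(9,6) = 84.
Add back selections omitting two groups (i.e. drawn from a single group): C(3,6) + C(6,6) + C(6,6) = 2.
By inclusion–exclusion: 5005 − 1092 + 2 = 3915.

3915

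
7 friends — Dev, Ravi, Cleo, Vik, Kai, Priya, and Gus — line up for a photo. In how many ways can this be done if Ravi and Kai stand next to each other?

1440

Treat {Ravi, Kai} as a single unit. There are 6 units to order, and the pair itself can be ordered 2 ways.
That gives 2 × 6! = 2 × 720 = 1440.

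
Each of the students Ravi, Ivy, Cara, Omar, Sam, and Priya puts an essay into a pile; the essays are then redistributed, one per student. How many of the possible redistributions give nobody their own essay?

265

Let Aᵢ be the assignments in which student i gets their own essay. We want the size of the complement of A₁∪…∪A_6.
By inclusion–exclusion this is Σ_{j=0}^{6} (−1)^j C(6,j)·(6−j)!.
Computing: 720 − 720 + 360 − 120 + 30 − 6 + 1 = 265.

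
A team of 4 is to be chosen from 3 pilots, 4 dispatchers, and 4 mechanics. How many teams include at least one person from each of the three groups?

192

Unrestricted: C(11,4) = 330 ways to pick any 4 of the 11.
Subtract selections that omit an entire group: no pilots → C(8,4) = 70; no dispatchers → C(7,4) = 35; no mechanics → C(7,4) = 35.
Add back selections omitting two groups (i.e. drawn from a single group): C(3,4) + C(4,4) + C(4,4) = 2.
By inclusion–exclusion: 330 − 140 + 2 = 192.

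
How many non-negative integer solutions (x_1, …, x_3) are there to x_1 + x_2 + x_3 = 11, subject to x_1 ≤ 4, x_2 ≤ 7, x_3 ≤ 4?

15

Without the upper bounds there are C(13,2) = 78 ways to split 11 among 3 variables.
Subtract solutions that violate a single cap (substitute x_i' = x_i − (cap_i+1)): x_1 ≥ 5 gives C(8,2) = 28; x_2 ≥ 8 gives C(5,2) = 10; x_3 ≥ 5 gives C(8,2) = 28. Together 66.
Add back pairs where two caps are both exceeded: 0 + 3 + 0 = 3.
By inclusion–exclusion the count is 78 − 66 + 3 = 15.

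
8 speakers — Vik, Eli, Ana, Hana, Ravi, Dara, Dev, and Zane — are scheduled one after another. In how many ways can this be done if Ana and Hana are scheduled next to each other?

10080

Treat {Ana, Hana} as a single unit. There are 7 units to order, and the pair itself can be ordered 2 ways.
That gives 2 × 7! = 2 × 5040 = 10080.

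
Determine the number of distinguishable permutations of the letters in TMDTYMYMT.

5040

TMDTYMYMT has 9 letters with M appearing 3 times, T appearing 3 times, and Y appearing twice.
The number of distinct arrangements is 9!/(3!·3!·2!) = 362880/72 = 5040.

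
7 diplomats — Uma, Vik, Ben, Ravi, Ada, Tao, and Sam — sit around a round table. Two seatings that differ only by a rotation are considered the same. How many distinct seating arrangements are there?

720

Around a circle, 7 distinct people have 7!/7 = (6)! = 720 rotationally distinct seatings.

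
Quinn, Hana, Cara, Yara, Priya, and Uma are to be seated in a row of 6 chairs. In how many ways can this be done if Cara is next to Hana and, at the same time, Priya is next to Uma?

Treat {Cara,Hana} as one block (2 orders) and {Priya,Uma} as another (2 orders).
That leaves 4 units to arrange: 2 × 2 × 4! = 4 × 24 = 96.

96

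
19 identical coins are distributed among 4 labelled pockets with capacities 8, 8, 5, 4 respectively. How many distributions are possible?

79

Ignoring the caps, the number of non-negative solutions to x_1+…+x_4 = 19 is C(22,3) = 1540.
Subtract solutions that violate a single cap (substitute x_i' = x_i − (cap_i+1)): x_1 ≥ 9 gives C(13,3) = 286; x_2 ≥ 9 gives C(13,3) = 286; x_3 ≥ 6 gives C(16,3) = 560; x_4 ≥ 5 gives C(17,3) = 680. Together 1812.
Add back pairs where two caps are both exceeded: 4 + 35 + 56 + 35 + 56 + 165 = 351.
By inclusion–exclusion the count is 1540 − 1812 + 351 = 79.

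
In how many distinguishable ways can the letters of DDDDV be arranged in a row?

The 5 letters of DDDDV have repeats: D appearing 4 times.
So there are 5! / (4!) = 5 distinguishable arrangements.

5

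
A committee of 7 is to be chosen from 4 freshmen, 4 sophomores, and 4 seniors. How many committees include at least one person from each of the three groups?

768

With no constraint there are C(12,7) = 792 possible selections.
Selections missing a whole group: no freshmen → C(8,7) = 8; no sophomores → C(8,7) = 8; no seniors → C(8,7) = 8.
Add back selections omitting two groups (i.e. drawn from a single group): C(4,7) + C(4,7) + C(4,7) = 0.
By inclusion–exclusion: 792 − 24 + 0 = 768.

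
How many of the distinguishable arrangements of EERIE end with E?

12

Fix E in the last position and arrange the remaining 4 letters.
Those 4 letters have E appearing twice, giving (4)!/(2!) = 12.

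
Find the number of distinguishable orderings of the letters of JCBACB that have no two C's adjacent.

Total arrangements of JCBACB: 6!/(2!·2!) = 180.
If the two C's are adjacent, glue them into one block, leaving 5 items to arrange: (5)!/(2!) = 60 ways.
Hence 180 − 60 = 120.

120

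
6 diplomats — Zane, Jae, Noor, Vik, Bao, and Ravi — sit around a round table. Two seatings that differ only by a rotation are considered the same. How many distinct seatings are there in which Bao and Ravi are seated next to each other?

Treat {Bao, Ravi} as one unit (2 internal orders) and seat the resulting 5 units around the table: (4)! circular arrangements.
So 2 × (4)! = 2 × 24 = 48.

48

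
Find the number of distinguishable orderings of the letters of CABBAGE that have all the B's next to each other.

Treat the 2 copies of B as a single block. The multiset to arrange is then {BB, A, A, C, E, G}, 6 items in all.
That gives (6)!/(2!) = 360 arrangements.

360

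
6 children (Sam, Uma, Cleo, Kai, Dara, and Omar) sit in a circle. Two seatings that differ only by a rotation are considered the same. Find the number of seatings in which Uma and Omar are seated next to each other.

48

Treat {Uma, Omar} as one unit (2 internal orders) and seat the resulting 5 units around the table: (4)! circular arrangements.
So 2 × (4)! = 2 × 24 = 48.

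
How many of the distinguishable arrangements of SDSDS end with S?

6

With the last slot taken by S, it remains to arrange the other 4 letters (DSDS).
Those 4 letters have D appearing twice and S appearing twice, giving (4)!/(2!·2!) = 6.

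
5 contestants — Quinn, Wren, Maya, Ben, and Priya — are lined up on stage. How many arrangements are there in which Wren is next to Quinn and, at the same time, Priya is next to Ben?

24

Treat {Wren,Quinn} as one block (2 orders) and {Priya,Ben} as another (2 orders).
That leaves 3 units to arrange: 2 × 2 × 3! = 4 × 6 = 24.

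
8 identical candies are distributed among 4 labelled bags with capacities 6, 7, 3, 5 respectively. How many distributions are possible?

Ignoring the caps, the number of non-negative solutions to x_1+…+x_4 = 8 is C(11,3) = 165.
Subtract solutions that violate a single cap (substitute x_i' = x_i − (cap_i+1)): x_1 ≥ 7 gives C(4,3) = 4; x_2 ≥ 8 gives C(3,3) = 1; x_3 ≥ 4 gives C(7,3) = 35; x_4 ≥ 6 gives C(5,3) = 10. Together 50.
No two caps can be exceeded simultaneously, so the pair terms are all 0.
By inclusion–exclusion the count is 165 − 50 + 0 = 115.

115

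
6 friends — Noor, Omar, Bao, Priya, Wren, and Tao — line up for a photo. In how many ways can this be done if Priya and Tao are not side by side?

There are 6! = 720 arrangements in all. If Priya and Tao are adjacent, merging them into one block gives 2·(5)! = 240 arrangements.
Complementary counting: 720 − 240 = 480.

480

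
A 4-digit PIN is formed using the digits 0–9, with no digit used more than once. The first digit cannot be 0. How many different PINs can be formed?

4536

The first digit has 10−1 = 9 choices (anything except 0).
The remaining 3 digits are filled from the other 9 symbols without repetition: 9 × 8 × 7 = 504.
Total: 9 × 504 = 4536.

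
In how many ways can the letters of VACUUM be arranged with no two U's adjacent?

There are 6!/(2!) = 360 arrangements of VACUUM in total.
Arrangements with the U's together: treat UU as one letter, giving (5)! = 120.
Hence 360 − 120 = 240.

240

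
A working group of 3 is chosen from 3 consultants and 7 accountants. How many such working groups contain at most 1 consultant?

98

Split by how many consultants are chosen (0 through 1).
Sum: C(3,0)·C(7,3) + C(3,1)·C(7,2) = 35 + 63 = 98.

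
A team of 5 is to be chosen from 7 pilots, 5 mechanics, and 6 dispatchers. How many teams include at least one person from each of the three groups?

6055

Total 5-person selections from all 18: C(18,5) = 8568.
Selections missing a whole group: no pilots → C(11,5) = 462; no mechanics → C(13,5) = 1287; no dispatchers → C(12,5) = 792.
Add back selections omitting two groups (i.e. drawn from a single group): C(7,5) + C(5,5) + C(6,5) = 28.
By inclusion–exclusion: 8568 − 2541 + 28 = 6055.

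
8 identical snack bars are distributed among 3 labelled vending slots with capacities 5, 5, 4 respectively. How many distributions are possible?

By stars and bars, unrestricted non-negative solutions to x_1+…+x_3 = 8 number C(8+2,2) = 45.
Subtract solutions that violate a single cap (substitute x_i' = x_i − (cap_i+1)): x_1 ≥ 6 gives C(4,2) = 6; x_2 ≥ 6 gives C(4,2) = 6; x_3 ≥ 5 gives C(5,2) = 10. Together 22.
No two caps can be exceeded simultaneously, so the pair terms are all 0.
By inclusion–exclusion the count is 45 − 22 + 0 = 23.

23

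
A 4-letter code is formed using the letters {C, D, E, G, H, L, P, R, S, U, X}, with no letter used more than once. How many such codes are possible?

This is a permutation of 4 out of 11: P(11,4) = 11!/7!.
11 × 10 × 9 × 8 = 7920.

7920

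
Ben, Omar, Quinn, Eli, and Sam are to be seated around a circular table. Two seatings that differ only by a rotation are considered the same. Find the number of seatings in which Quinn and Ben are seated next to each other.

Glue Quinn and Ben into a block (2 internal orders). Seating 4 units around a circle gives (3)! arrangements.
So 2 × (3)! = 2 × 6 = 12.

12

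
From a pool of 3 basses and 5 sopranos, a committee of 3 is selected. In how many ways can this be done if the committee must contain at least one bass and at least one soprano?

Unrestricted: C(8,3) = 56 ways to pick any 3 of the 8.
Selections missing a whole group: no basses → C(5,3) = 10; no sopranos → C(3,3) = 1.
Both groups omitted at once is impossible, so 56 − 11 = 45.

45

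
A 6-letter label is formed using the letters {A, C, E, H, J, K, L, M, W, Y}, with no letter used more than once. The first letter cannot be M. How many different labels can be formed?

136080

The first letter has 10−1 = 9 choices (anything except M).
The remaining 5 letters are filled from the other 9 symbols without repetition: 9 × 8 × 7 × 6 × 5 = 15120.
Total: 9 × 15120 = 136080.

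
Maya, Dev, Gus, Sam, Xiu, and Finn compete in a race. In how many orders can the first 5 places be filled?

720

This is an ordered selection of 5 from 6: P(6,5).
That gives 6 × 5 × 4 × 3 × 2 = 720.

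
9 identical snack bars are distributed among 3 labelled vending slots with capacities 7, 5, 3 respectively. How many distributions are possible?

21

By stars and bars, unrestricted non-negative solutions to x_1+…+x_3 = 9 number C(9+2,2) = 55.
Subtract solutions that violate a single cap (substitute x_i' = x_i − (cap_i+1)): x_1 ≥ 8 gives C(3,2) = 3; x_2 ≥ 6 gives C(5,2) = 10; x_3 ≥ 4 gives C(7,2) = 21. Together 34.
No two caps can be exceeded simultaneously, so the pair terms are all 0.
By inclusion–exclusion the count is 55 − 34 + 0 = 21.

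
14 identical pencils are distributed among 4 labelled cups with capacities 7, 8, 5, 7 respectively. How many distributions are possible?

By stars and bars, unrestricted non-negative solutions to x_1+…+x_4 = 14 number C(14+3,3) = 680.
Subtract solutions that violate a single cap (substitute x_i' = x_i − (cap_i+1)): x_1 ≥ 8 gives C(9,3) = 84; x_2 ≥ 9 gives C(8,3) = 56; x_3 ≥ 6 gives C(11,3) = 165; x_4 ≥ 8 gives C(9,3) = 84. Together 389.
Add back pairs where two caps are both exceeded: 0 + 1 + 0 + 0 + 0 + 1 = 2.
By inclusion–exclusion the count is 680 − 389 + 2 = 293.

293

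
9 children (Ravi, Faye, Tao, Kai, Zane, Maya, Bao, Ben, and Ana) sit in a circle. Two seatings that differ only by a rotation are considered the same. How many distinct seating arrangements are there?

40320

Around a circle, 9 distinct people have 9!/9 = (8)! = 40320 rotationally distinct seatings.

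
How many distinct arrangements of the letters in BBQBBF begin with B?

20

With the first slot taken by B, it remains to arrange the other 5 letters (BQBBF).
Those 5 letters have B appearing 3 times, giving (5)!/(3!) = 20.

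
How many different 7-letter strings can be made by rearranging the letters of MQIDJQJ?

1260

Letter multiplicities in MQIDJQJ: D×1, I×1, J×2, M×1, Q×2.
Dividing 7! = 5040 by 2!·2! = 4 for the repeated letters gives 1260.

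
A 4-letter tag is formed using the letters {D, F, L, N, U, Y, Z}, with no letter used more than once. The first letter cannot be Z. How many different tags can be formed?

The first letter has 7−1 = 6 choices (anything except Z).
The remaining 3 letters are filled from the other 6 symbols without repetition: 6 × 5 × 4 = 120.
Total: 6 × 120 = 720.

720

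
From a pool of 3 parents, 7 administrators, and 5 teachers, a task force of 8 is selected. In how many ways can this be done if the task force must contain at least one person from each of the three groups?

5894

Unrestricted: C(15,8) = 6435 ways to pick any 8 of the 15.
Subtract selections that omit an entire group: no parents → C(12,8) = 495; no administrators → C(8,8) = 1; no teachers → C(10,8) = 45.
Add back selections omitting two groups (i.e. drawn from a single group): C(3,8) + C(7,8) + C(5,8) = 0.
By inclusion–exclusion: 6435 − 541 + 0 = 5894.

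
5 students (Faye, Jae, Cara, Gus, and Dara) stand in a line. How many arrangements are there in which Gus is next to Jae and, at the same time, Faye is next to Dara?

Treat {Gus,Jae} as one block (2 orders) and {Faye,Dara} as another (2 orders).
That leaves 3 units to arrange: 2 × 2 × 3! = 4 × 6 = 24.

24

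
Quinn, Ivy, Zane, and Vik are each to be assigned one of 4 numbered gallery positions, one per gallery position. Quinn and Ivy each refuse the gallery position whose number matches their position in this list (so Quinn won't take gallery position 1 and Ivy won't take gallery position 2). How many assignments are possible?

Let Aᵢ (for i ∈ {1, 2}) be the placements that put person i in their forbidden gallery position. Any j of these fix j positions, leaving (4−j)! ways to fill the rest, and there are C(2,j) ways to pick which j.
By inclusion–exclusion, the number of valid placements is Σ_{j=0}^{2} (−1)^j C(2,j)·(4−j)!.
Computing: 24 − 12 + 2 = 14.

14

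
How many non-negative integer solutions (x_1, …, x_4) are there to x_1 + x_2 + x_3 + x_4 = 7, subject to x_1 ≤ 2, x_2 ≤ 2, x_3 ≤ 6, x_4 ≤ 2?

Without the upper bounds there are C(10,3) = 120 ways to split 7 among 4 variables.
Subtract solutions that violate a single cap (substitute x_i' = x_i − (cap_i+1)): x_1 ≥ 3 gives C(7,3) = 35; x_2 ≥ 3 gives C(7,3) = 35; x_3 ≥ 7 gives C(3,3) = 1; x_4 ≥ 3 gives C(7,3) = 35. Together 106.
Add back pairs where two caps are both exceeded: 4 + 0 + 4 + 0 + 4 + 0 = 12.
By inclusion–exclusion the count is 120 − 106 + 12 = 26.

26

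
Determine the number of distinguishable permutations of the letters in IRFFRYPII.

15120

Letter multiplicities in IRFFRYPII: F×2, I×3, P×1, R×2, Y×1.
The number of distinct arrangements is 9!/(3!·2!·2!) = 362880/24 = 15120.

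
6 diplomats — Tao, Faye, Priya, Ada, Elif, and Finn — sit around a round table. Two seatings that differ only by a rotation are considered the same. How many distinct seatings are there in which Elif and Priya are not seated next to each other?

72

All circular seatings of 6 people number (5)! = 120.
Seatings with Elif beside Priya: treat them as a block with 2 internal orders, giving 2 × (4)! = 48.
Subtracting, 120 − 48 = 72.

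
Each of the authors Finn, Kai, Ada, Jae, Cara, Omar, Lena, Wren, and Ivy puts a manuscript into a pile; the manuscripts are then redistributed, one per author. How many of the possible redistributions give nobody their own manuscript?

This is the derangement count D_9: permutations of 9 items with no fixed point.
By inclusion–exclusion this is Σ_{j=0}^{9} (−1)^j C(9,j)·(9−j)!.
Computing: 362880 − 362880 + 181440 − 60480 + 15120 − 3024 + 504 − 72 + 9 − 1 = 133496.

133496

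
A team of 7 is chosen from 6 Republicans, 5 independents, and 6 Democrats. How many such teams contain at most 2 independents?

13332

Split by how many independents are chosen (0 through 2).
Sum: C(5,0)·C(12,7) + C(5,1)·C(12,6) + C(5,2)·C(12,5) = 792 + 4620 + 7920 = 13332.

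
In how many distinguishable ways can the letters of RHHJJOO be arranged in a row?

630

RHHJJOO has 7 letters with H appearing twice, J appearing twice, and O appearing twice.
So there are 7! / (2!·2!·2!) = 630 distinguishable arrangements.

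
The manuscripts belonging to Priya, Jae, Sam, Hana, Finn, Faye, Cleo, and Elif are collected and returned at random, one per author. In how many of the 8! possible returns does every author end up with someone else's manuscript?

This is the derangement count D_8: permutations of 8 items with no fixed point.
By inclusion–exclusion this is Σ_{j=0}^{8} (−1)^j C(8,j)·(8−j)!.
Computing: 40320 − 40320 + 20160 − 6720 + 1680 − 336 + 56 − 8 + 1 = 14833.

14833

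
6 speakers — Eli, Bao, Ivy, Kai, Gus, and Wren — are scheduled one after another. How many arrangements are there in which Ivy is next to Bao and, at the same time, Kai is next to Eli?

Treat {Ivy,Bao} as one block (2 orders) and {Kai,Eli} as another (2 orders).
That leaves 4 units to arrange: 2 × 2 × 4! = 4 × 24 = 96.

96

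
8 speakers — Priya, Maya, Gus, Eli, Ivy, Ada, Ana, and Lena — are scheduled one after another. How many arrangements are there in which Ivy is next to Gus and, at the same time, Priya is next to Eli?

Treat {Ivy,Gus} as one block (2 orders) and {Priya,Eli} as another (2 orders).
That leaves 6 units to arrange: 2 × 2 × 6! = 4 × 720 = 2880.

2880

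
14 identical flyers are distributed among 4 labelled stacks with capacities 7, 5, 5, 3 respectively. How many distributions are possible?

Without the upper bounds there are C(17,3) = 680 ways to split 14 among 4 stacks.
Subtract solutions that violate a single cap (substitute x_i' = x_i − (cap_i+1)): x_1 ≥ 8 gives C(9,3) = 84; x_2 ≥ 6 gives C(11,3) = 165; x_3 ≥ 6 gives C(11,3) = 165; x_4 ≥ 4 gives C(13,3) = 286. Together 700.
Add back pairs where two caps are both exceeded: 1 + 1 + 10 + 10 + 35 + 35 = 92.
By inclusion–exclusion the count is 680 − 700 + 92 = 72.

72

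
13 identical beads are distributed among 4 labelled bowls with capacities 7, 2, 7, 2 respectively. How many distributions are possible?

36

Without the upper bounds there are C(16,3) = 560 ways to split 13 among 4 bowls.
Subtract solutions that violate a single cap (substitute x_i' = x_i − (cap_i+1)): x_1 ≥ 8 gives C(8,3) = 56; x_2 ≥ 3 gives C(13,3) = 286; x_3 ≥ 8 gives C(8,3) = 56; x_4 ≥ 3 gives C(13,3) = 286. Together 684.
Add back pairs where two caps are both exceeded: 10 + 0 + 10 + 10 + 120 + 10 = 160.
By inclusion–exclusion the count is 560 − 684 + 160 = 36.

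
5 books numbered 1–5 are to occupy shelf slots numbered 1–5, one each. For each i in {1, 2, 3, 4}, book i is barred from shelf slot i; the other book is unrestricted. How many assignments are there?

Let Aᵢ (for 1 ≤ i ≤ 4) be the placements that put book i in its forbidden shelf slot. Any j of these fix j positions, leaving (5−j)! ways to fill the rest, and there are C(4,j) ways to pick which j.
By inclusion–exclusion, the number of valid placements is Σ_{j=0}^{4} (−1)^j C(4,j)·(5−j)!.
Computing: 120 − 96 + 36 − 8 + 1 = 53.

53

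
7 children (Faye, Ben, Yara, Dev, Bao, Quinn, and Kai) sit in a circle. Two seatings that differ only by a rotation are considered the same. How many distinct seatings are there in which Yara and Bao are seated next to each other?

Glue Yara and Bao into a block (2 internal orders). Seating 6 units around a circle gives (5)! arrangements.
So 2 × (5)! = 2 × 120 = 240.

240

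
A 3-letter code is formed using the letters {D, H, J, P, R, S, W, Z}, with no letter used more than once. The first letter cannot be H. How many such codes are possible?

The first letter has 8−1 = 7 choices (anything except H).
The remaining 2 letters are filled from the other 7 symbols without repetition: 7 × 6 = 42.
Total: 7 × 42 = 294.

294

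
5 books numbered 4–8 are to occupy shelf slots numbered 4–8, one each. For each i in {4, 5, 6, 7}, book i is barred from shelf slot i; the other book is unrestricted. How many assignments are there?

53

Let Aᵢ (for 4 ≤ i ≤ 7) be the placements that put book i in its forbidden shelf slot. Any j of these fix j positions, leaving (5−j)! ways to fill the rest, and there are C(4,j) ways to pick which j.
By inclusion–exclusion, the number of valid placements is Σ_{j=0}^{4} (−1)^j C(4,j)·(5−j)!.
Computing: 120 − 96 + 36 − 8 + 1 = 53.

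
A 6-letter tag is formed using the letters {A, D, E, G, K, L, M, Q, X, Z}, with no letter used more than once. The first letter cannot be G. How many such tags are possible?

The first letter has 10−1 = 9 choices (anything except G).
The remaining 5 letters are filled from the other 9 symbols without repetition: 9 × 8 × 7 × 6 × 5 = 15120.
Total: 9 × 15120 = 136080.

136080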